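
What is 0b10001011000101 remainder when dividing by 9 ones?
Convert 0b10001011000101 (binary) → 8192 + 512 + 128 + 64 + 4 + 1 = 8901 (decimal)
Convert 9 ones (place-value notation) → 9 (decimal)
Compute 8901 mod 9 = 0
0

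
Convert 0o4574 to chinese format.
Convert 0o4574 (octal) → 4×512 + 5×64 + 7×8 + 4 = 2428 (decimal)
Convert 2428 (decimal) → 2428 = 2×1000 + 4×100 + 2×10 + 8 → 二千四百二十八 (Chinese numeral)
二千四百二十八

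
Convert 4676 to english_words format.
Convert 4676 (decimal) → 4676 = 4×1000 + 6×100 + 76 → four thousand six hundred seventy-six (English words)
four thousand six hundred seventy-six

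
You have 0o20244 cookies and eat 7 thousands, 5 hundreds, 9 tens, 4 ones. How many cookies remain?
Convert 0o20244 (octal) → 2×4096 + 2×64 + 4×8 + 4 = 8356 (decimal)
Convert 7 thousands, 5 hundreds, 9 tens, 4 ones (place-value notation) → 7×1000 + 5×100 + 9×10 + 4 = 7594 (decimal)
Compute 8356 - 7594 = 762
762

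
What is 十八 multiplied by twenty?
Convert 十八 (Chinese numeral) → 1×10 + 8 = 18 (decimal)
Convert twenty (English words) → 20 (decimal)
Compute 18 × 20 = 360
360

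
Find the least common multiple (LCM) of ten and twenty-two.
Convert ten (English words) → 10 (decimal)
Convert twenty-two (English words) → 22 (decimal)
Compute lcm(10, 22) = 110
110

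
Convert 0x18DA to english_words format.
Convert 0x18DA (hexadecimal) → 1×4096 + 8×256 + 13×16 + 10 = 6362 (decimal)
Convert 6362 (decimal) → 6362 = 6×1000 + 3×100 + 62 → six thousand three hundred sixty-two (English words)
six thousand three hundred sixty-two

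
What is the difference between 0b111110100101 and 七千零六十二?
Convert 0b111110100101 (binary) → 2048 + 1024 + 512 + 256 + 128 + 32 + 4 + 1 = 4005 (decimal)
Convert 七千零六十二 (Chinese numeral) → 7×1000 + 6×10 + 2 = 7062 (decimal)
Difference: |4005 - 7062| = 3057
3057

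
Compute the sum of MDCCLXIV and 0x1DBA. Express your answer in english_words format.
Convert MDCCLXIV (Roman numeral) → 1000 + 500 + 100 + 100 + 50 + 10 + 4 = 1764 (decimal)
Convert 0x1DBA (hexadecimal) → 1×4096 + 13×256 + 11×16 + 10 = 7610 (decimal)
Compute 1764 + 7610 = 9374
Convert 9374 (decimal) → 9374 = 9×1000 + 3×100 + 74 → nine thousand three hundred seventy-four (English words)
nine thousand three hundred seventy-four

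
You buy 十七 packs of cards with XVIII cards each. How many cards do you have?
Convert XVIII (Roman numeral) → 10 + 5 + 1 + 1 + 1 = 18 (decimal)
Convert 十七 (Chinese numeral) → 1×10 + 7 = 17 (decimal)
Compute 18 × 17 = 306
306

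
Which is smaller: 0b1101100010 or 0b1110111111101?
Convert 0b1101100010 (binary) → 512 + 256 + 64 + 32 + 2 = 866 (decimal)
Convert 0b1110111111101 (binary) → 4096 + 2048 + 1024 + 256 + 128 + 64 + 32 + 16 + 8 + 4 + 1 = 7677 (decimal)
Compare 866 vs 7677: smaller = 866
866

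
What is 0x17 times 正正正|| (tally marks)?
Convert 0x17 (hexadecimal) → 1×16 + 7 = 23 (decimal)
Convert 正正正|| (tally marks) → 5 + 5 + 5 + 2 = 17 (decimal)
Compute 23 × 17 = 391
391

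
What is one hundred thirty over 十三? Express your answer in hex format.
Convert one hundred thirty (English words) → 1×100 + 30 = 130 (decimal)
Convert 十三 (Chinese numeral) → 1×10 + 3 = 13 (decimal)
Compute 130 ÷ 13 = 10
Convert 10 (decimal) → 0xA (hexadecimal)
0xA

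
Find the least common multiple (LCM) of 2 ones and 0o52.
Convert 2 ones (place-value notation) → 2 (decimal)
Convert 0o52 (octal) → 5×8 + 2 = 42 (decimal)
Compute lcm(2, 42) = 42
42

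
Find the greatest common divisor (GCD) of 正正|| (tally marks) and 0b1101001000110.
Convert 正正|| (tally marks) → 5 + 5 + 2 = 12 (decimal)
Convert 0b1101001000110 (binary) → 4096 + 2048 + 512 + 64 + 4 + 2 = 6726 (decimal)
Compute gcd(12, 6726) = 6
6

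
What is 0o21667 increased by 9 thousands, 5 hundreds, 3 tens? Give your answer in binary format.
Convert 0o21667 (octal) → 2×4096 + 1×512 + 6×64 + 6×8 + 7 = 9143 (decimal)
Convert 9 thousands, 5 hundreds, 3 tens (place-value notation) → 9×1000 + 5×100 + 3×10 = 9530 (decimal)
Compute 9143 + 9530 = 18673
Convert 18673 (decimal) → 18673 = 16384 + 2048 + 128 + 64 + 32 + 16 + 1 → 0b100100011110001 (binary)
0b100100011110001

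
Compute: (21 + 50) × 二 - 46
Convert 二 (Chinese numeral) → 2 (decimal)
Expression in decimal: (21 + 50) × 2 - 46
Parentheses first: 21 + 50 = 71
Multiply: 71 × 2 = 142
Subtract: 142 - 46 = 96
96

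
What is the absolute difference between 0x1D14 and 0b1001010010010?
Convert 0x1D14 (hexadecimal) → 1×4096 + 13×256 + 1×16 + 4 = 7444 (decimal)
Convert 0b1001010010010 (binary) → 4096 + 512 + 128 + 16 + 2 = 4754 (decimal)
Compute |7444 - 4754| = 2690
2690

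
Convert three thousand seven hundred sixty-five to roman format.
Convert three thousand seven hundred sixty-five (English words) → 3×1000 + 7×100 + 65 = 3765 (decimal)
Convert 3765 (decimal) → 3765 = 1000 + 1000 + 1000 + 500 + 100 + 100 + 50 + 10 + 5 → MMMDCCLXV (Roman numeral)
MMMDCCLXV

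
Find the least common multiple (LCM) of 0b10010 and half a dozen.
Convert 0b10010 (binary) → 16 + 2 = 18 (decimal)
Convert half a dozen (colloquial) → 6 (decimal)
Compute lcm(18, 6) = 18
18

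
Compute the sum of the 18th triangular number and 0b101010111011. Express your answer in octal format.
Convert the 18th triangular number (triangular index) → 18×19/2 = 171 (decimal)
Convert 0b101010111011 (binary) → 2048 + 512 + 128 + 32 + 16 + 8 + 2 + 1 = 2747 (decimal)
Compute 171 + 2747 = 2918
Convert 2918 (decimal) → 2918 = 5×512 + 5×64 + 4×8 + 6 → 0o5546 (octal)
0o5546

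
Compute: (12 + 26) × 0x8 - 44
Convert 0x8 (hexadecimal) → 8 (decimal)
Expression in decimal: (12 + 26) × 8 - 44
Parentheses first: 12 + 26 = 38
Multiply: 38 × 8 = 304
Subtract: 304 - 44 = 260
260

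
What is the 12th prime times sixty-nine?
Convert the 12th prime (prime index) → 37 (decimal)
Convert sixty-nine (English words) → 69 (decimal)
Compute 37 × 69 = 2553
2553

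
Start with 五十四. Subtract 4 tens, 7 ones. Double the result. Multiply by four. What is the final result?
Convert 五十四 (Chinese numeral) → 5×10 + 4 = 54 (decimal)
Start: 54
Convert 4 tens, 7 ones (place-value notation) → 4×10 + 7 = 47 (decimal)
54 - 47 = 7
7 × 2 = 14
Convert four (English words) → 4 (decimal)
14 × 4 = 56
56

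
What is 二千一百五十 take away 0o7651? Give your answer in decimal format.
Convert 二千一百五十 (Chinese numeral) → 2×1000 + 1×100 + 5×10 = 2150 (decimal)
Convert 0o7651 (octal) → 7×512 + 6×64 + 5×8 + 1 = 4009 (decimal)
Compute 2150 - 4009 = -1859
-1859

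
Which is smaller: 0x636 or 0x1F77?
Convert 0x636 (hexadecimal) → 6×256 + 3×16 + 6 = 1590 (decimal)
Convert 0x1F77 (hexadecimal) → 1×4096 + 15×256 + 7×16 + 7 = 8055 (decimal)
Compare 1590 vs 8055: smaller = 1590
1590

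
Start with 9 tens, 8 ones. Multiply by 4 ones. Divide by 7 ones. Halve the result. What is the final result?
Convert 9 tens, 8 ones (place-value notation) → 9×10 + 8 = 98 (decimal)
Start: 98
Convert 4 ones (place-value notation) → 4 (decimal)
98 × 4 = 392
Convert 7 ones (place-value notation) → 7 (decimal)
392 ÷ 7 = 56
56 ÷ 2 = 28
28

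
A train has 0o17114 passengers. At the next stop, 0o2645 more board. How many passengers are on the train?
Convert 0o17114 (octal) → 1×4096 + 7×512 + 1×64 + 1×8 + 4 = 7756 (decimal)
Convert 0o2645 (octal) → 2×512 + 6×64 + 4×8 + 5 = 1445 (decimal)
Compute 7756 + 1445 = 9201
9201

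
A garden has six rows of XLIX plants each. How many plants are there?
Convert XLIX (Roman numeral) → 40 + 9 = 49 (decimal)
Convert six (English words) → 6 (decimal)
Compute 49 × 6 = 294
294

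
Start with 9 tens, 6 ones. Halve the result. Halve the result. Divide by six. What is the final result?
Convert 9 tens, 6 ones (place-value notation) → 9×10 + 6 = 96 (decimal)
Start: 96
96 ÷ 2 = 48
48 ÷ 2 = 24
Convert six (English words) → 6 (decimal)
24 ÷ 6 = 4
4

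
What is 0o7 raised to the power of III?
Convert 0o7 (octal) → 7 (decimal)
Convert III (Roman numeral) → 1 + 1 + 1 = 3 (decimal)
Compute 7 ^ 3 = 343
343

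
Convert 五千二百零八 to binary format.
Convert 五千二百零八 (Chinese numeral) → 5×1000 + 2×100 + 8 = 5208 (decimal)
Convert 5208 (decimal) → 5208 = 4096 + 1024 + 64 + 16 + 8 → 0b1010001011000 (binary)
0b1010001011000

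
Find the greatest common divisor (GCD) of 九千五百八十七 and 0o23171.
Convert 九千五百八十七 (Chinese numeral) → 9×1000 + 5×100 + 8×10 + 7 = 9587 (decimal)
Convert 0o23171 (octal) → 2×4096 + 3×512 + 1×64 + 7×8 + 1 = 9849 (decimal)
Compute gcd(9587, 9849) = 1
1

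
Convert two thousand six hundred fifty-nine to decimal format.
Convert two thousand six hundred fifty-nine (English words) → 2×1000 + 6×100 + 59 = 2659 (decimal)
2659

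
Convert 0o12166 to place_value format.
Convert 0o12166 (octal) → 1×4096 + 2×512 + 1×64 + 6×8 + 6 = 5238 (decimal)
Convert 5238 (decimal) → 5238 = 5×1000 + 2×100 + 3×10 + 8 → 5 thousands, 2 hundreds, 3 tens, 8 ones (place-value notation)
5 thousands, 2 hundreds, 3 tens, 8 ones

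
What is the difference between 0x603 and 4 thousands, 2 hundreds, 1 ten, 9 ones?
Convert 0x603 (hexadecimal) → 6×256 + 3 = 1539 (decimal)
Convert 4 thousands, 2 hundreds, 1 ten, 9 ones (place-value notation) → 4×1000 + 2×100 + 1×10 + 9 = 4219 (decimal)
Difference: |1539 - 4219| = 2680
2680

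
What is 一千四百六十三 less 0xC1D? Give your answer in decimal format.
Convert 一千四百六十三 (Chinese numeral) → 1×1000 + 4×100 + 6×10 + 3 = 1463 (decimal)
Convert 0xC1D (hexadecimal) → 12×256 + 1×16 + 13 = 3101 (decimal)
Compute 1463 - 3101 = -1638
-1638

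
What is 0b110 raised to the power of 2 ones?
Convert 0b110 (binary) → 4 + 2 = 6 (decimal)
Convert 2 ones (place-value notation) → 2 (decimal)
Compute 6 ^ 2 = 36
36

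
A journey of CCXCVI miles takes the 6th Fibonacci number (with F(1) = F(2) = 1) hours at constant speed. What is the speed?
Convert CCXCVI (Roman numeral) → 100 + 100 + 90 + 5 + 1 = 296 (decimal)
Convert the 6th Fibonacci number (with F(1) = F(2) = 1) (Fibonacci index) → 1, 1, 2, 3, 5, 8 → 8 (decimal)
Compute 296 ÷ 8 = 37
37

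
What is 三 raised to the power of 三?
Convert 三 (Chinese numeral) → 3 (decimal)
Convert 三 (Chinese numeral) → 3 (decimal)
Compute 3 ^ 3 = 27
27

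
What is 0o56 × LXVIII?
Convert 0o56 (octal) → 5×8 + 6 = 46 (decimal)
Convert LXVIII (Roman numeral) → 50 + 10 + 5 + 1 + 1 + 1 = 68 (decimal)
Compute 46 × 68 = 3128
3128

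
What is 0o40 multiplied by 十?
Convert 0o40 (octal) → 4×8 = 32 (decimal)
Convert 十 (Chinese numeral) → 1×10 = 10 (decimal)
Compute 32 × 10 = 320
320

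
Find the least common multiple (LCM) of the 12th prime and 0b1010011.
Convert the 12th prime (prime index) → 37 (decimal)
Convert 0b1010011 (binary) → 64 + 16 + 2 + 1 = 83 (decimal)
Compute lcm(37, 83) = 3071
3071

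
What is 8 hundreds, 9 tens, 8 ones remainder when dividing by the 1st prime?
Convert 8 hundreds, 9 tens, 8 ones (place-value notation) → 8×100 + 9×10 + 8 = 898 (decimal)
Convert the 1st prime (prime index) → 2 (decimal)
Compute 898 mod 2 = 0
0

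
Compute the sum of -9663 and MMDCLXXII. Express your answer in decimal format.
Convert MMDCLXXII (Roman numeral) → 1000 + 1000 + 500 + 100 + 50 + 10 + 10 + 1 + 1 = 2672 (decimal)
Compute -9663 + 2672 = -6991
-6991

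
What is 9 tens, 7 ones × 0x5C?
Convert 9 tens, 7 ones (place-value notation) → 9×10 + 7 = 97 (decimal)
Convert 0x5C (hexadecimal) → 5×16 + 12 = 92 (decimal)
Compute 97 × 92 = 8924
8924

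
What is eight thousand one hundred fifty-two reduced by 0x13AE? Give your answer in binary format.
Convert eight thousand one hundred fifty-two (English words) → 8×1000 + 1×100 + 52 = 8152 (decimal)
Convert 0x13AE (hexadecimal) → 1×4096 + 3×256 + 10×16 + 14 = 5038 (decimal)
Compute 8152 - 5038 = 3114
Convert 3114 (decimal) → 3114 = 2048 + 1024 + 32 + 8 + 2 → 0b110000101010 (binary)
0b110000101010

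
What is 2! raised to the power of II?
Convert 2! (factorial) → 2 (decimal)
Convert II (Roman numeral) → 1 + 1 = 2 (decimal)
Compute 2 ^ 2 = 4
4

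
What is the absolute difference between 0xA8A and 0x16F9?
Convert 0xA8A (hexadecimal) → 10×256 + 8×16 + 10 = 2698 (decimal)
Convert 0x16F9 (hexadecimal) → 1×4096 + 6×256 + 15×16 + 9 = 5881 (decimal)
Compute |2698 - 5881| = 3183
3183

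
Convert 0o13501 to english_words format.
Convert 0o13501 (octal) → 1×4096 + 3×512 + 5×64 + 1 = 5953 (decimal)
Convert 5953 (decimal) → 5953 = 5×1000 + 9×100 + 53 → five thousand nine hundred fifty-three (English words)
five thousand nine hundred fifty-three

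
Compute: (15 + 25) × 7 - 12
Parentheses first: 15 + 25 = 40
Multiply: 40 × 7 = 280
Subtract: 280 - 12 = 268
268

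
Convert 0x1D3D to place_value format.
Convert 0x1D3D (hexadecimal) → 1×4096 + 13×256 + 3×16 + 13 = 7485 (decimal)
Convert 7485 (decimal) → 7485 = 7×1000 + 4×100 + 8×10 + 5 → 7 thousands, 4 hundreds, 8 tens, 5 ones (place-value notation)
7 thousands, 4 hundreds, 8 tens, 5 ones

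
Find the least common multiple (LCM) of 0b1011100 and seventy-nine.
Convert 0b1011100 (binary) → 64 + 16 + 8 + 4 = 92 (decimal)
Convert seventy-nine (English words) → 79 (decimal)
Compute lcm(92, 79) = 7268
7268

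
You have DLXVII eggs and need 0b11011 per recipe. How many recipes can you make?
Convert DLXVII (Roman numeral) → 500 + 50 + 10 + 5 + 1 + 1 = 567 (decimal)
Convert 0b11011 (binary) → 16 + 8 + 2 + 1 = 27 (decimal)
Compute 567 ÷ 27 = 21
21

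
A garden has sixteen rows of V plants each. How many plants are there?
Convert V (Roman numeral) → 5 (decimal)
Convert sixteen (English words) → 16 (decimal)
Compute 5 × 16 = 80
80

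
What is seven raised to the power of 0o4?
Convert seven (English words) → 7 (decimal)
Convert 0o4 (octal) → 4 (decimal)
Compute 7 ^ 4 = 2401
2401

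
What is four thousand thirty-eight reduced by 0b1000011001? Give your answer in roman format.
Convert four thousand thirty-eight (English words) → 4×1000 + 38 = 4038 (decimal)
Convert 0b1000011001 (binary) → 512 + 16 + 8 + 1 = 537 (decimal)
Compute 4038 - 537 = 3501
Convert 3501 (decimal) → 3501 = 1000 + 1000 + 1000 + 500 + 1 → MMMDI (Roman numeral)
MMMDI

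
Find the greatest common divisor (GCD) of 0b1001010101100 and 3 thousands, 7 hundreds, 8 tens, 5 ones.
Convert 0b1001010101100 (binary) → 4096 + 512 + 128 + 32 + 8 + 4 = 4780 (decimal)
Convert 3 thousands, 7 hundreds, 8 tens, 5 ones (place-value notation) → 3×1000 + 7×100 + 8×10 + 5 = 3785 (decimal)
Compute gcd(4780, 3785) = 5
5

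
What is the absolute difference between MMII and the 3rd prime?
Convert MMII (Roman numeral) → 1000 + 1000 + 1 + 1 = 2002 (decimal)
Convert the 3rd prime (prime index) → 5 (decimal)
Compute |2002 - 5| = 1997
1997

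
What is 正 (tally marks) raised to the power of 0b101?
Convert 正 (tally marks) → 5 (decimal)
Convert 0b101 (binary) → 4 + 1 = 5 (decimal)
Compute 5 ^ 5 = 3125
3125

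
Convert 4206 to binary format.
Convert 4206 (decimal) → 4206 = 4096 + 64 + 32 + 8 + 4 + 2 → 0b1000001101110 (binary)
0b1000001101110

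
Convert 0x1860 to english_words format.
Convert 0x1860 (hexadecimal) → 1×4096 + 8×256 + 6×16 = 6240 (decimal)
Convert 6240 (decimal) → 6240 = 6×1000 + 2×100 + 40 → six thousand two hundred forty (English words)
six thousand two hundred forty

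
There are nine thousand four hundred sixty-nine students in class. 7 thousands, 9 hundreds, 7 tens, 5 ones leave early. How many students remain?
Convert nine thousand four hundred sixty-nine (English words) → 9×1000 + 4×100 + 69 = 9469 (decimal)
Convert 7 thousands, 9 hundreds, 7 tens, 5 ones (place-value notation) → 7×1000 + 9×100 + 7×10 + 5 = 7975 (decimal)
Compute 9469 - 7975 = 1494
1494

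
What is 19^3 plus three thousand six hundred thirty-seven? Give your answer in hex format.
Convert 19^3 (power) → 6859 (decimal)
Convert three thousand six hundred thirty-seven (English words) → 3×1000 + 6×100 + 37 = 3637 (decimal)
Compute 6859 + 3637 = 10496
Convert 10496 (decimal) → 10496 = 2×4096 + 9×256 → 0x2900 (hexadecimal)
0x2900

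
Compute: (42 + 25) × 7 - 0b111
Convert 0b111 (binary) → 4 + 2 + 1 = 7 (decimal)
Expression in decimal: (42 + 25) × 7 - 7
Parentheses first: 42 + 25 = 67
Multiply: 67 × 7 = 469
Subtract: 469 - 7 = 462
462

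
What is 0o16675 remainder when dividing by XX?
Convert 0o16675 (octal) → 1×4096 + 6×512 + 6×64 + 7×8 + 5 = 7613 (decimal)
Convert XX (Roman numeral) → 10 + 10 = 20 (decimal)
Compute 7613 mod 20 = 13
13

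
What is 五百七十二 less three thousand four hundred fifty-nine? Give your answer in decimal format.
Convert 五百七十二 (Chinese numeral) → 5×100 + 7×10 + 2 = 572 (decimal)
Convert three thousand four hundred fifty-nine (English words) → 3×1000 + 4×100 + 59 = 3459 (decimal)
Compute 572 - 3459 = -2887
-2887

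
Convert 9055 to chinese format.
Convert 9055 (decimal) → 9055 = 9×1000 + 5×10 + 5 → 九千零五十五 (Chinese numeral)
九千零五十五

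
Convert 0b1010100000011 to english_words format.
Convert 0b1010100000011 (binary) → 4096 + 1024 + 256 + 2 + 1 = 5379 (decimal)
Convert 5379 (decimal) → 5379 = 5×1000 + 3×100 + 79 → five thousand three hundred seventy-nine (English words)
five thousand three hundred seventy-nine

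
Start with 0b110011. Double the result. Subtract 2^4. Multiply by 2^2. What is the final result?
Convert 0b110011 (binary) → 32 + 16 + 2 + 1 = 51 (decimal)
Start: 51
51 × 2 = 102
Convert 2^4 (power) → 16 (decimal)
102 - 16 = 86
Convert 2^2 (power) → 4 (decimal)
86 × 4 = 344
344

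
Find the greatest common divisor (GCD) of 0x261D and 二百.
Convert 0x261D (hexadecimal) → 2×4096 + 6×256 + 1×16 + 13 = 9757 (decimal)
Convert 二百 (Chinese numeral) → 2×100 = 200 (decimal)
Compute gcd(9757, 200) = 1
1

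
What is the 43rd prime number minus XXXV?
The 43rd prime number = 191
Convert XXXV (Roman numeral) → 10 + 10 + 10 + 5 = 35 (decimal)
Compute 191 - 35 = 156
156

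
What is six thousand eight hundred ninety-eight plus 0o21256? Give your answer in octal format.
Convert six thousand eight hundred ninety-eight (English words) → 6×1000 + 8×100 + 98 = 6898 (decimal)
Convert 0o21256 (octal) → 2×4096 + 1×512 + 2×64 + 5×8 + 6 = 8878 (decimal)
Compute 6898 + 8878 = 15776
Convert 15776 (decimal) → 15776 = 3×4096 + 6×512 + 6×64 + 4×8 → 0o36640 (octal)
0o36640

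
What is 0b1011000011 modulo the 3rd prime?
Convert 0b1011000011 (binary) → 512 + 128 + 64 + 2 + 1 = 707 (decimal)
Convert the 3rd prime (prime index) → 5 (decimal)
Compute 707 mod 5 = 2
2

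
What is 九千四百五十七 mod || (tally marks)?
Convert 九千四百五十七 (Chinese numeral) → 9×1000 + 4×100 + 5×10 + 7 = 9457 (decimal)
Convert || (tally marks) → 2 (decimal)
Compute 9457 mod 2 = 1
1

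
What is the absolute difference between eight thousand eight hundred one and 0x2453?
Convert eight thousand eight hundred one (English words) → 8×1000 + 8×100 + 1 = 8801 (decimal)
Convert 0x2453 (hexadecimal) → 2×4096 + 4×256 + 5×16 + 3 = 9299 (decimal)
Compute |8801 - 9299| = 498
498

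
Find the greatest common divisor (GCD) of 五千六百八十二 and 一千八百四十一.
Convert 五千六百八十二 (Chinese numeral) → 5×1000 + 6×100 + 8×10 + 2 = 5682 (decimal)
Convert 一千八百四十一 (Chinese numeral) → 1×1000 + 8×100 + 4×10 + 1 = 1841 (decimal)
Compute gcd(5682, 1841) = 1
1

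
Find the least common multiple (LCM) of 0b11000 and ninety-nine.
Convert 0b11000 (binary) → 16 + 8 = 24 (decimal)
Convert ninety-nine (English words) → 99 (decimal)
Compute lcm(24, 99) = 792
792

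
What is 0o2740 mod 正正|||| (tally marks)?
Convert 0o2740 (octal) → 2×512 + 7×64 + 4×8 = 1504 (decimal)
Convert 正正|||| (tally marks) → 5 + 5 + 4 = 14 (decimal)
Compute 1504 mod 14 = 6
6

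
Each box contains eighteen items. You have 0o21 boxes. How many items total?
Convert eighteen (English words) → 18 (decimal)
Convert 0o21 (octal) → 2×8 + 1 = 17 (decimal)
Compute 18 × 17 = 306
306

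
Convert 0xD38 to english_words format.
Convert 0xD38 (hexadecimal) → 13×256 + 3×16 + 8 = 3384 (decimal)
Convert 3384 (decimal) → 3384 = 3×1000 + 3×100 + 84 → three thousand three hundred eighty-four (English words)
three thousand three hundred eighty-four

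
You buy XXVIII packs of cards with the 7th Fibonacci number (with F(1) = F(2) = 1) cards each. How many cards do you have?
Convert the 7th Fibonacci number (with F(1) = F(2) = 1) (Fibonacci index) → 1, 1, 2, 3, 5, 8, 13 → 13 (decimal)
Convert XXVIII (Roman numeral) → 10 + 10 + 5 + 1 + 1 + 1 = 28 (decimal)
Compute 13 × 28 = 364
364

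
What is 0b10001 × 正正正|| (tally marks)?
Convert 0b10001 (binary) → 16 + 1 = 17 (decimal)
Convert 正正正|| (tally marks) → 5 + 5 + 5 + 2 = 17 (decimal)
Compute 17 × 17 = 289
289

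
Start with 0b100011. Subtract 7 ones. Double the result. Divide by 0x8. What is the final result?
Convert 0b100011 (binary) → 32 + 2 + 1 = 35 (decimal)
Start: 35
Convert 7 ones (place-value notation) → 7 (decimal)
35 - 7 = 28
28 × 2 = 56
Convert 0x8 (hexadecimal) → 8 (decimal)
56 ÷ 8 = 7
7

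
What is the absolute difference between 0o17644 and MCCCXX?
Convert 0o17644 (octal) → 1×4096 + 7×512 + 6×64 + 4×8 + 4 = 8100 (decimal)
Convert MCCCXX (Roman numeral) → 1000 + 100 + 100 + 100 + 10 + 10 = 1320 (decimal)
Compute |8100 - 1320| = 6780
6780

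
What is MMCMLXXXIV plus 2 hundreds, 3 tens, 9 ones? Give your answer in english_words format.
Convert MMCMLXXXIV (Roman numeral) → 1000 + 1000 + 900 + 50 + 10 + 10 + 10 + 4 = 2984 (decimal)
Convert 2 hundreds, 3 tens, 9 ones (place-value notation) → 2×100 + 3×10 + 9 = 239 (decimal)
Compute 2984 + 239 = 3223
Convert 3223 (decimal) → 3223 = 3×1000 + 2×100 + 23 → three thousand two hundred twenty-three (English words)
three thousand two hundred twenty-three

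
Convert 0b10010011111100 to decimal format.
Convert 0b10010011111100 (binary) → 8192 + 1024 + 128 + 64 + 32 + 16 + 8 + 4 = 9468 (decimal)
9468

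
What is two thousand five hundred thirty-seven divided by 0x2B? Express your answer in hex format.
Convert two thousand five hundred thirty-seven (English words) → 2×1000 + 5×100 + 37 = 2537 (decimal)
Convert 0x2B (hexadecimal) → 2×16 + 11 = 43 (decimal)
Compute 2537 ÷ 43 = 59
Convert 59 (decimal) → 59 = 3×16 + 11 → 0x3B (hexadecimal)
0x3B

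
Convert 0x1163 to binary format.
Convert 0x1163 (hexadecimal) → 1×4096 + 1×256 + 6×16 + 3 = 4451 (decimal)
Convert 4451 (decimal) → 4451 = 4096 + 256 + 64 + 32 + 2 + 1 → 0b1000101100011 (binary)
0b1000101100011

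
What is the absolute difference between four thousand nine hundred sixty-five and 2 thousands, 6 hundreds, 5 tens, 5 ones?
Convert four thousand nine hundred sixty-five (English words) → 4×1000 + 9×100 + 65 = 4965 (decimal)
Convert 2 thousands, 6 hundreds, 5 tens, 5 ones (place-value notation) → 2×1000 + 6×100 + 5×10 + 5 = 2655 (decimal)
Compute |4965 - 2655| = 2310
2310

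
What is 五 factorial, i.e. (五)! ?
Convert 五 (Chinese numeral) → 5 (decimal)
Compute 5! = 120
120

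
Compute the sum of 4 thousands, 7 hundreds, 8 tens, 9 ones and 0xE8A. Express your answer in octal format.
Convert 4 thousands, 7 hundreds, 8 tens, 9 ones (place-value notation) → 4×1000 + 7×100 + 8×10 + 9 = 4789 (decimal)
Convert 0xE8A (hexadecimal) → 14×256 + 8×16 + 10 = 3722 (decimal)
Compute 4789 + 3722 = 8511
Convert 8511 (decimal) → 8511 = 2×4096 + 4×64 + 7×8 + 7 → 0o20477 (octal)
0o20477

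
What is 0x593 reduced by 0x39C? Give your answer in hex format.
Convert 0x593 (hexadecimal) → 5×256 + 9×16 + 3 = 1427 (decimal)
Convert 0x39C (hexadecimal) → 3×256 + 9×16 + 12 = 924 (decimal)
Compute 1427 - 924 = 503
Convert 503 (decimal) → 503 = 1×256 + 15×16 + 7 → 0x1F7 (hexadecimal)
0x1F7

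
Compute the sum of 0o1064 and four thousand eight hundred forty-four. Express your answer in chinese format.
Convert 0o1064 (octal) → 1×512 + 6×8 + 4 = 564 (decimal)
Convert four thousand eight hundred forty-four (English words) → 4×1000 + 8×100 + 44 = 4844 (decimal)
Compute 564 + 4844 = 5408
Convert 5408 (decimal) → 5408 = 5×1000 + 4×100 + 8 → 五千四百零八 (Chinese numeral)
五千四百零八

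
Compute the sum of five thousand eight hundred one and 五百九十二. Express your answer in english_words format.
Convert five thousand eight hundred one (English words) → 5×1000 + 8×100 + 1 = 5801 (decimal)
Convert 五百九十二 (Chinese numeral) → 5×100 + 9×10 + 2 = 592 (decimal)
Compute 5801 + 592 = 6393
Convert 6393 (decimal) → 6393 = 6×1000 + 3×100 + 93 → six thousand three hundred ninety-three (English words)
six thousand three hundred ninety-three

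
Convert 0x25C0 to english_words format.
Convert 0x25C0 (hexadecimal) → 2×4096 + 5×256 + 12×16 = 9664 (decimal)
Convert 9664 (decimal) → 9664 = 9×1000 + 6×100 + 64 → nine thousand six hundred sixty-four (English words)
nine thousand six hundred sixty-four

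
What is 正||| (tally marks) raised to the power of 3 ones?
Convert 正||| (tally marks) → 5 + 3 = 8 (decimal)
Convert 3 ones (place-value notation) → 3 (decimal)
Compute 8 ^ 3 = 512
512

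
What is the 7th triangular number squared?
The 7th triangular number = 7×8/2 = 28
Compute 28² = 28 × 28 = 784
784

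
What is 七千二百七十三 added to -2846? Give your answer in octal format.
Convert 七千二百七十三 (Chinese numeral) → 7×1000 + 2×100 + 7×10 + 3 = 7273 (decimal)
Compute 7273 + -2846 = 4427
Convert 4427 (decimal) → 4427 = 1×4096 + 5×64 + 1×8 + 3 → 0o10513 (octal)
0o10513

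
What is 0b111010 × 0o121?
Convert 0b111010 (binary) → 32 + 16 + 8 + 2 = 58 (decimal)
Convert 0o121 (octal) → 1×64 + 2×8 + 1 = 81 (decimal)
Compute 58 × 81 = 4698
4698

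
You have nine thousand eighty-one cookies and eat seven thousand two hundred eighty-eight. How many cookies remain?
Convert nine thousand eighty-one (English words) → 9×1000 + 81 = 9081 (decimal)
Convert seven thousand two hundred eighty-eight (English words) → 7×1000 + 2×100 + 88 = 7288 (decimal)
Compute 9081 - 7288 = 1793
1793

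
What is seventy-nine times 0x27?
Convert seventy-nine (English words) → 79 (decimal)
Convert 0x27 (hexadecimal) → 2×16 + 7 = 39 (decimal)
Compute 79 × 39 = 3081
3081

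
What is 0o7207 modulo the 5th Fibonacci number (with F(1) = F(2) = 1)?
Convert 0o7207 (octal) → 7×512 + 2×64 + 7 = 3719 (decimal)
Convert the 5th Fibonacci number (with F(1) = F(2) = 1) (Fibonacci index) → 1, 1, 2, 3, 5 → 5 (decimal)
Compute 3719 mod 5 = 4
4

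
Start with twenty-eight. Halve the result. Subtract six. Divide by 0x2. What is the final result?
Convert twenty-eight (English words) → 28 (decimal)
Start: 28
28 ÷ 2 = 14
Convert six (English words) → 6 (decimal)
14 - 6 = 8
Convert 0x2 (hexadecimal) → 2 (decimal)
8 ÷ 2 = 4
4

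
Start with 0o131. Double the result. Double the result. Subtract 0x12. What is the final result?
Convert 0o131 (octal) → 1×64 + 3×8 + 1 = 89 (decimal)
Start: 89
89 × 2 = 178
178 × 2 = 356
Convert 0x12 (hexadecimal) → 1×16 + 2 = 18 (decimal)
356 - 18 = 338
338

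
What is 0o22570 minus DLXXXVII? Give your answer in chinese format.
Convert 0o22570 (octal) → 2×4096 + 2×512 + 5×64 + 7×8 = 9592 (decimal)
Convert DLXXXVII (Roman numeral) → 500 + 50 + 10 + 10 + 10 + 5 + 1 + 1 = 587 (decimal)
Compute 9592 - 587 = 9005
Convert 9005 (decimal) → 9005 = 9×1000 + 5 → 九千零五 (Chinese numeral)
九千零五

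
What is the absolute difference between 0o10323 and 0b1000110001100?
Convert 0o10323 (octal) → 1×4096 + 3×64 + 2×8 + 3 = 4307 (decimal)
Convert 0b1000110001100 (binary) → 4096 + 256 + 128 + 8 + 4 = 4492 (decimal)
Compute |4307 - 4492| = 185
185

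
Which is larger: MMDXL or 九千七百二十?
Convert MMDXL (Roman numeral) → 1000 + 1000 + 500 + 40 = 2540 (decimal)
Convert 九千七百二十 (Chinese numeral) → 9×1000 + 7×100 + 2×10 = 9720 (decimal)
Compare 2540 vs 9720: larger = 9720
9720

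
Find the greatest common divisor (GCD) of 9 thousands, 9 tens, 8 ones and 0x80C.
Convert 9 thousands, 9 tens, 8 ones (place-value notation) → 9×1000 + 9×10 + 8 = 9098 (decimal)
Convert 0x80C (hexadecimal) → 8×256 + 12 = 2060 (decimal)
Compute gcd(9098, 2060) = 2
2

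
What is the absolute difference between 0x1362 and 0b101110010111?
Convert 0x1362 (hexadecimal) → 1×4096 + 3×256 + 6×16 + 2 = 4962 (decimal)
Convert 0b101110010111 (binary) → 2048 + 512 + 256 + 128 + 16 + 4 + 2 + 1 = 2967 (decimal)
Compute |4962 - 2967| = 1995
1995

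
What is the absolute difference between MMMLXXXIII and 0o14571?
Convert MMMLXXXIII (Roman numeral) → 1000 + 1000 + 1000 + 50 + 10 + 10 + 10 + 1 + 1 + 1 = 3083 (decimal)
Convert 0o14571 (octal) → 1×4096 + 4×512 + 5×64 + 7×8 + 1 = 6521 (decimal)
Compute |3083 - 6521| = 3438
3438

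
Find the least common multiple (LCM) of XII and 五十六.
Convert XII (Roman numeral) → 10 + 1 + 1 = 12 (decimal)
Convert 五十六 (Chinese numeral) → 5×10 + 6 = 56 (decimal)
Compute lcm(12, 56) = 168
168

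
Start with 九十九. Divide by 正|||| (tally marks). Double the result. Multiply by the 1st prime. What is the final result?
Convert 九十九 (Chinese numeral) → 9×10 + 9 = 99 (decimal)
Start: 99
Convert 正|||| (tally marks) → 5 + 4 = 9 (decimal)
99 ÷ 9 = 11
11 × 2 = 22
Convert the 1st prime (prime index) → 2 (decimal)
22 × 2 = 44
44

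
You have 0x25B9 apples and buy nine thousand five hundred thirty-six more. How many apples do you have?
Convert 0x25B9 (hexadecimal) → 2×4096 + 5×256 + 11×16 + 9 = 9657 (decimal)
Convert nine thousand five hundred thirty-six (English words) → 9×1000 + 5×100 + 36 = 9536 (decimal)
Compute 9657 + 9536 = 19193
19193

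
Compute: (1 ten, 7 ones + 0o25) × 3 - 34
Convert 1 ten, 7 ones (place-value notation) → 1×10 + 7 = 17 (decimal)
Convert 0o25 (octal) → 2×8 + 5 = 21 (decimal)
Expression in decimal: (17 + 21) × 3 - 34
Parentheses first: 17 + 21 = 38
Multiply: 38 × 3 = 114
Subtract: 114 - 34 = 80
80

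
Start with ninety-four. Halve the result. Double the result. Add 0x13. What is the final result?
Convert ninety-four (English words) → 94 (decimal)
Start: 94
94 ÷ 2 = 47
47 × 2 = 94
Convert 0x13 (hexadecimal) → 1×16 + 3 = 19 (decimal)
94 + 19 = 113
113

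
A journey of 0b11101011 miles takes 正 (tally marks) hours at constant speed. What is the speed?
Convert 0b11101011 (binary) → 128 + 64 + 32 + 8 + 2 + 1 = 235 (decimal)
Convert 正 (tally marks) → 5 (decimal)
Compute 235 ÷ 5 = 47
47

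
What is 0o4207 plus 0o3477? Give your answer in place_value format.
Convert 0o4207 (octal) → 4×512 + 2×64 + 7 = 2183 (decimal)
Convert 0o3477 (octal) → 3×512 + 4×64 + 7×8 + 7 = 1855 (decimal)
Compute 2183 + 1855 = 4038
Convert 4038 (decimal) → 4038 = 4×1000 + 3×10 + 8 → 4 thousands, 3 tens, 8 ones (place-value notation)
4 thousands, 3 tens, 8 ones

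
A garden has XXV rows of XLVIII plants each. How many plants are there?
Convert XLVIII (Roman numeral) → 40 + 5 + 1 + 1 + 1 = 48 (decimal)
Convert XXV (Roman numeral) → 10 + 10 + 5 = 25 (decimal)
Compute 48 × 25 = 1200
1200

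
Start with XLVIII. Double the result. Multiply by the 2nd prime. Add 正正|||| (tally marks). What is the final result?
Convert XLVIII (Roman numeral) → 40 + 5 + 1 + 1 + 1 = 48 (decimal)
Start: 48
48 × 2 = 96
Convert the 2nd prime (prime index) → 3 (decimal)
96 × 3 = 288
Convert 正正|||| (tally marks) → 5 + 5 + 4 = 14 (decimal)
288 + 14 = 302
302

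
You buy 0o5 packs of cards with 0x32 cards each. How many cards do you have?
Convert 0x32 (hexadecimal) → 3×16 + 2 = 50 (decimal)
Convert 0o5 (octal) → 5 (decimal)
Compute 50 × 5 = 250
250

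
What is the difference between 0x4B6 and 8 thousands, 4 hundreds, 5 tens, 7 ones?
Convert 0x4B6 (hexadecimal) → 4×256 + 11×16 + 6 = 1206 (decimal)
Convert 8 thousands, 4 hundreds, 5 tens, 7 ones (place-value notation) → 8×1000 + 4×100 + 5×10 + 7 = 8457 (decimal)
Difference: |1206 - 8457| = 7251
7251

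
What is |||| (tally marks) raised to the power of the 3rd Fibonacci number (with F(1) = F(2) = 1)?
Convert |||| (tally marks) → 4 (decimal)
Convert the 3rd Fibonacci number (with F(1) = F(2) = 1) (Fibonacci index) → 1, 1, 2 → 2 (decimal)
Compute 4 ^ 2 = 16
16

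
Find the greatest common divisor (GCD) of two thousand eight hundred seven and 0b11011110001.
Convert two thousand eight hundred seven (English words) → 2×1000 + 8×100 + 7 = 2807 (decimal)
Convert 0b11011110001 (binary) → 1024 + 512 + 128 + 64 + 32 + 16 + 1 = 1777 (decimal)
Compute gcd(2807, 1777) = 1
1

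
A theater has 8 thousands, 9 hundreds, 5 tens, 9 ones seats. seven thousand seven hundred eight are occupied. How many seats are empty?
Convert 8 thousands, 9 hundreds, 5 tens, 9 ones (place-value notation) → 8×1000 + 9×100 + 5×10 + 9 = 8959 (decimal)
Convert seven thousand seven hundred eight (English words) → 7×1000 + 7×100 + 8 = 7708 (decimal)
Compute 8959 - 7708 = 1251
1251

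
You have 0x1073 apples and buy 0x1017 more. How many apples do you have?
Convert 0x1073 (hexadecimal) → 1×4096 + 7×16 + 3 = 4211 (decimal)
Convert 0x1017 (hexadecimal) → 1×4096 + 1×16 + 7 = 4119 (decimal)
Compute 4211 + 4119 = 8330
8330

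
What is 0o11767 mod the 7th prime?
Convert 0o11767 (octal) → 1×4096 + 1×512 + 7×64 + 6×8 + 7 = 5111 (decimal)
Convert the 7th prime (prime index) → 17 (decimal)
Compute 5111 mod 17 = 11
11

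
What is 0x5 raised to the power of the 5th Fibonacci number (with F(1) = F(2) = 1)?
Convert 0x5 (hexadecimal) → 5 (decimal)
Convert the 5th Fibonacci number (with F(1) = F(2) = 1) (Fibonacci index) → 1, 1, 2, 3, 5 → 5 (decimal)
Compute 5 ^ 5 = 3125
3125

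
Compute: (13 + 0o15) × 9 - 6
Convert 0o15 (octal) → 1×8 + 5 = 13 (decimal)
Expression in decimal: (13 + 13) × 9 - 6
Parentheses first: 13 + 13 = 26
Multiply: 26 × 9 = 234
Subtract: 234 - 6 = 228
228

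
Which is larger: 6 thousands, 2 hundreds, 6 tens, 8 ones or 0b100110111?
Convert 6 thousands, 2 hundreds, 6 tens, 8 ones (place-value notation) → 6×1000 + 2×100 + 6×10 + 8 = 6268 (decimal)
Convert 0b100110111 (binary) → 256 + 32 + 16 + 4 + 2 + 1 = 311 (decimal)
Compare 6268 vs 311: larger = 6268
6268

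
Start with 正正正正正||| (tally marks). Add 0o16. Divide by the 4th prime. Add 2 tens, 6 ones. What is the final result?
Convert 正正正正正||| (tally marks) → 5 + 5 + 5 + 5 + 5 + 3 = 28 (decimal)
Start: 28
Convert 0o16 (octal) → 1×8 + 6 = 14 (decimal)
28 + 14 = 42
Convert the 4th prime (prime index) → 7 (decimal)
42 ÷ 7 = 6
Convert 2 tens, 6 ones (place-value notation) → 2×10 + 6 = 26 (decimal)
6 + 26 = 32
32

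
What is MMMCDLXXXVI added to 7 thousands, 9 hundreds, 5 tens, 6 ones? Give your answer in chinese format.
Convert MMMCDLXXXVI (Roman numeral) → 1000 + 1000 + 1000 + 400 + 50 + 10 + 10 + 10 + 5 + 1 = 3486 (decimal)
Convert 7 thousands, 9 hundreds, 5 tens, 6 ones (place-value notation) → 7×1000 + 9×100 + 5×10 + 6 = 7956 (decimal)
Compute 3486 + 7956 = 11442
Convert 11442 (decimal) → 11442 = 1×10000 + 1×1000 + 4×100 + 4×10 + 2 → 一万一千四百四十二 (Chinese numeral)
一万一千四百四十二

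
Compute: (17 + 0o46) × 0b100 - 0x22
Convert 0o46 (octal) → 4×8 + 6 = 38 (decimal)
Convert 0b100 (binary) → 4 (decimal)
Convert 0x22 (hexadecimal) → 2×16 + 2 = 34 (decimal)
Expression in decimal: (17 + 38) × 4 - 34
Parentheses first: 17 + 38 = 55
Multiply: 55 × 4 = 220
Subtract: 220 - 34 = 186
186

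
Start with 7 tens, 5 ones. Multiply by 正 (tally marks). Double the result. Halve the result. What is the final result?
Convert 7 tens, 5 ones (place-value notation) → 7×10 + 5 = 75 (decimal)
Start: 75
Convert 正 (tally marks) → 5 (decimal)
75 × 5 = 375
375 × 2 = 750
750 ÷ 2 = 375
375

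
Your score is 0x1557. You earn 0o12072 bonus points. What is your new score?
Convert 0x1557 (hexadecimal) → 1×4096 + 5×256 + 5×16 + 7 = 5463 (decimal)
Convert 0o12072 (octal) → 1×4096 + 2×512 + 7×8 + 2 = 5178 (decimal)
Compute 5463 + 5178 = 10641
10641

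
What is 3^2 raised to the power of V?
Convert 3^2 (power) → 9 (decimal)
Convert V (Roman numeral) → 5 (decimal)
Compute 9 ^ 5 = 59049
59049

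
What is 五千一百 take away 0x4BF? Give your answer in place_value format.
Convert 五千一百 (Chinese numeral) → 5×1000 + 1×100 = 5100 (decimal)
Convert 0x4BF (hexadecimal) → 4×256 + 11×16 + 15 = 1215 (decimal)
Compute 5100 - 1215 = 3885
Convert 3885 (decimal) → 3885 = 3×1000 + 8×100 + 8×10 + 5 → 3 thousands, 8 hundreds, 8 tens, 5 ones (place-value notation)
3 thousands, 8 hundreds, 8 tens, 5 ones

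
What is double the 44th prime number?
The 44th prime number = 193
Compute 193 × 2 = 386
386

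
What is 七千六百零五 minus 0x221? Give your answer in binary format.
Convert 七千六百零五 (Chinese numeral) → 7×1000 + 6×100 + 5 = 7605 (decimal)
Convert 0x221 (hexadecimal) → 2×256 + 2×16 + 1 = 545 (decimal)
Compute 7605 - 545 = 7060
Convert 7060 (decimal) → 7060 = 4096 + 2048 + 512 + 256 + 128 + 16 + 4 → 0b1101110010100 (binary)
0b1101110010100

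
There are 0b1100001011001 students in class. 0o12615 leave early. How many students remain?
Convert 0b1100001011001 (binary) → 4096 + 2048 + 64 + 16 + 8 + 1 = 6233 (decimal)
Convert 0o12615 (octal) → 1×4096 + 2×512 + 6×64 + 1×8 + 5 = 5517 (decimal)
Compute 6233 - 5517 = 716
716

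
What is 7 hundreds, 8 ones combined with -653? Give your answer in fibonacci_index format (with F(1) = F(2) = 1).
Convert 7 hundreds, 8 ones (place-value notation) → 7×100 + 8 = 708 (decimal)
Compute 708 + -653 = 55
Convert 55 (decimal) → 1, 1, 2, 3, 5, 8, 13, 21, 34, 55 → the 10th Fibonacci number (Fibonacci index)
the 10th Fibonacci number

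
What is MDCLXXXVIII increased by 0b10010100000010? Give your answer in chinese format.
Convert MDCLXXXVIII (Roman numeral) → 1000 + 500 + 100 + 50 + 10 + 10 + 10 + 5 + 1 + 1 + 1 = 1688 (decimal)
Convert 0b10010100000010 (binary) → 8192 + 1024 + 256 + 2 = 9474 (decimal)
Compute 1688 + 9474 = 11162
Convert 11162 (decimal) → 11162 = 1×10000 + 1×1000 + 1×100 + 6×10 + 2 → 一万一千一百六十二 (Chinese numeral)
一万一千一百六十二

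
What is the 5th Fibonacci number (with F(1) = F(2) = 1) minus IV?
The 5th Fibonacci number (with F(1) = F(2) = 1): 1, 1, 2, 3, 5 → 5
Convert IV (Roman numeral) → 4 (decimal)
Compute 5 - 4 = 1
1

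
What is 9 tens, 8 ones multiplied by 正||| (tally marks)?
Convert 9 tens, 8 ones (place-value notation) → 9×10 + 8 = 98 (decimal)
Convert 正||| (tally marks) → 5 + 3 = 8 (decimal)
Compute 98 × 8 = 784
784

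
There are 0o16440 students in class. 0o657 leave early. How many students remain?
Convert 0o16440 (octal) → 1×4096 + 6×512 + 4×64 + 4×8 = 7456 (decimal)
Convert 0o657 (octal) → 6×64 + 5×8 + 7 = 431 (decimal)
Compute 7456 - 431 = 7025
7025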